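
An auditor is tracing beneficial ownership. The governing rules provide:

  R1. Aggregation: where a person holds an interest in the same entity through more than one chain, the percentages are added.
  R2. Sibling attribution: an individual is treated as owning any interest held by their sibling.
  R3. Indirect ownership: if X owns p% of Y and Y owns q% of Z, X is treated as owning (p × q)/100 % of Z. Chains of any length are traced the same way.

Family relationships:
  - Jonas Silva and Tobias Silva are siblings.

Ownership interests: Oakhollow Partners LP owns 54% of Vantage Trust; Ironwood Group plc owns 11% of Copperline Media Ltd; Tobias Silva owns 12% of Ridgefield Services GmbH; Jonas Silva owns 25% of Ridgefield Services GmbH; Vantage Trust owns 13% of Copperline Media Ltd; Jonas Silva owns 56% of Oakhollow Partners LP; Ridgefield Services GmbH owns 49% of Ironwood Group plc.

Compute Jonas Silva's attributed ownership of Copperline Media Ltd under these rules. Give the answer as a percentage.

5.9255%

By sibling attribution (R2), Jonas Silva is treated as also owning Tobias Silva's interest in Ridgefield Services GmbH, giving 25% + 12% = 37%.
Chain via Ridgefield Services GmbH → Ironwood Group plc (R3): 37% × 49% × 11% = 1.9943% of Copperline Media Ltd.
Chain via Oakhollow Partners LP → Vantage Trust (R3): 56% × 54% × 13% = 3.9312% of Copperline Media Ltd.
Aggregating (R1): 1.9943% + 3.9312% = 5.9255%.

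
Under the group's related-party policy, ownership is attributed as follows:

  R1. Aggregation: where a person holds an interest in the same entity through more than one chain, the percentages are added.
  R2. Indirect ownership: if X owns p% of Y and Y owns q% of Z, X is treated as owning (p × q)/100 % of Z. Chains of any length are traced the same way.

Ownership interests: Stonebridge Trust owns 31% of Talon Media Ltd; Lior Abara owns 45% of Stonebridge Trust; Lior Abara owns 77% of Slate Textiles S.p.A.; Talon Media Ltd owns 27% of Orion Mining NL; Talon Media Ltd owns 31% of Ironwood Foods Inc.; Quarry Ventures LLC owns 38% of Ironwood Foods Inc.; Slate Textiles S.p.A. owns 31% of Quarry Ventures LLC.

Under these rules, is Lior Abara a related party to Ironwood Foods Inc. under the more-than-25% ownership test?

Chain via Stonebridge Trust → Talon Media Ltd (R2): 45% × 31% × 31% = 4.3245% of Ironwood Foods Inc.
Chain via Slate Textiles S.p.A. → Quarry Ventures LLC (R2): 77% × 31% × 38% = 9.0706% of Ironwood Foods Inc.
Aggregating (R1): 4.3245% + 9.0706% = 13.3951%.
13.3951% does not exceed the 25% threshold, so Lior is not a related party to Ironwood Foods Inc.

No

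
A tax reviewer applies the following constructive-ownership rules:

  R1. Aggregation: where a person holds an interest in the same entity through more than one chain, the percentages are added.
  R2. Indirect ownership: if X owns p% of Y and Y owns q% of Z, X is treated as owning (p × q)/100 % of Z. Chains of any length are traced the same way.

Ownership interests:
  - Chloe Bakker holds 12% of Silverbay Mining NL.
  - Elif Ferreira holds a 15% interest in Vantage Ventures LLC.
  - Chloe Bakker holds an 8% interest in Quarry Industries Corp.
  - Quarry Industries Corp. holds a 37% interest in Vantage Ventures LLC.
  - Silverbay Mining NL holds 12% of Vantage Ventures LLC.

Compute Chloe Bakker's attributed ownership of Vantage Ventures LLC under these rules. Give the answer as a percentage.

Chain via Quarry Industries Corp. (R2): 8% × 37% = 2.96% of Vantage Ventures LLC.
Chain via Silverbay Mining NL (R2): 12% × 12% = 1.44% of Vantage Ventures LLC.
Aggregating (R1): 2.96% + 1.44% = 4.4%.

4.4%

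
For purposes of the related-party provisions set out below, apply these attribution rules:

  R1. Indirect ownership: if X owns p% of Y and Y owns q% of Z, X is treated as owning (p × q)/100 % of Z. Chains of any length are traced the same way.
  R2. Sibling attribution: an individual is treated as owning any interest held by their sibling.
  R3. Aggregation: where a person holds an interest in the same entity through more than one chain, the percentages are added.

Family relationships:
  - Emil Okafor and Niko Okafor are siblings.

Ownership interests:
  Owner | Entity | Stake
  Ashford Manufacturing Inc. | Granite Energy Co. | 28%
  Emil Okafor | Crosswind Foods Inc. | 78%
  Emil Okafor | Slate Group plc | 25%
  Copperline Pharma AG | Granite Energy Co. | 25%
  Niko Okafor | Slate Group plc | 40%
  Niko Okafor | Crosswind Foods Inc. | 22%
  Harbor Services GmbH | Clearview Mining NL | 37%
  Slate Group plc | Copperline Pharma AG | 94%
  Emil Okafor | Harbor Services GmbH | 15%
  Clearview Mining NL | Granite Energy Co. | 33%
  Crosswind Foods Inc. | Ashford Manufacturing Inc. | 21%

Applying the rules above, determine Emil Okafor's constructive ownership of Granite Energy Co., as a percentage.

22.9865%

By sibling attribution (R2), Emil Okafor is treated as also owning Niko Okafor's interest in Slate Group plc, giving 25% + 40% = 65%.
By sibling attribution (R2), Emil Okafor is treated as also owning Niko Okafor's interest in Crosswind Foods Inc, giving 78% + 22% = 100%.
Chain via Slate Group plc → Copperline Pharma AG (R1): 65% × 94% × 25% = 15.275% of Granite Energy Co.
Chain via Crosswind Foods Inc. → Ashford Manufacturing Inc. (R1): 100% × 21% × 28% = 5.88% of Granite Energy Co.
Chain via Harbor Services GmbH → Clearview Mining NL (R1): 15% × 37% × 33% = 1.8315% of Granite Energy Co.
Aggregating (R3): 15.275% + 5.88% + 1.8315% = 22.9865%.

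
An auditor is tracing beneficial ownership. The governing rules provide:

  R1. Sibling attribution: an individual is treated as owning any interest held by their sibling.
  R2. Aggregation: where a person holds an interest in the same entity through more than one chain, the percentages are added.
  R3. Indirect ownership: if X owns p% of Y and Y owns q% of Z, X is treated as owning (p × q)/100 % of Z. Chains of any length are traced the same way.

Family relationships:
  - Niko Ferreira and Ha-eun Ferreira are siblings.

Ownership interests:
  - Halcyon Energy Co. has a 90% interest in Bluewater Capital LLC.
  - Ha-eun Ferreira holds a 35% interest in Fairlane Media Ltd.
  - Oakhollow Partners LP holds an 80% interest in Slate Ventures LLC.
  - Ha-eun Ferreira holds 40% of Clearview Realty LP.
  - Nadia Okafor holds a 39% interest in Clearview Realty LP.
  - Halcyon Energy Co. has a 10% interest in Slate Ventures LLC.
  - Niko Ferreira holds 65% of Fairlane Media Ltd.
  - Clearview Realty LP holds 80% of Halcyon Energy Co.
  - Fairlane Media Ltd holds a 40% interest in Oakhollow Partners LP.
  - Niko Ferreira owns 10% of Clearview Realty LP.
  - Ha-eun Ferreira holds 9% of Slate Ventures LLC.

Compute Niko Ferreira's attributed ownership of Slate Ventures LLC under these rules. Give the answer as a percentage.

By sibling attribution (R1), Niko Ferreira is treated as also owning Ha-eun Ferreira's interest in Fairlane Media Ltd, giving 65% + 35% = 100%.
By sibling attribution (R1), Niko Ferreira is treated as also owning Ha-eun Ferreira's interest in Clearview Realty LP, giving 10% + 40% = 50%.
By sibling attribution (R1), Niko Ferreira is treated as owning Ha-eun Ferreira's 9% interest in Slate Ventures LLC.
Chain via Fairlane Media Ltd → Oakhollow Partners LP (R3): 100% × 40% × 80% = 32% of Slate Ventures LLC.
Chain via Clearview Realty LP → Halcyon Energy Co. (R3): 50% × 80% × 10% = 4% of Slate Ventures LLC.
Direct interest in Slate Ventures LLC: 9%.
Aggregating (R2): 32% + 4% + 9% = 45%.

45%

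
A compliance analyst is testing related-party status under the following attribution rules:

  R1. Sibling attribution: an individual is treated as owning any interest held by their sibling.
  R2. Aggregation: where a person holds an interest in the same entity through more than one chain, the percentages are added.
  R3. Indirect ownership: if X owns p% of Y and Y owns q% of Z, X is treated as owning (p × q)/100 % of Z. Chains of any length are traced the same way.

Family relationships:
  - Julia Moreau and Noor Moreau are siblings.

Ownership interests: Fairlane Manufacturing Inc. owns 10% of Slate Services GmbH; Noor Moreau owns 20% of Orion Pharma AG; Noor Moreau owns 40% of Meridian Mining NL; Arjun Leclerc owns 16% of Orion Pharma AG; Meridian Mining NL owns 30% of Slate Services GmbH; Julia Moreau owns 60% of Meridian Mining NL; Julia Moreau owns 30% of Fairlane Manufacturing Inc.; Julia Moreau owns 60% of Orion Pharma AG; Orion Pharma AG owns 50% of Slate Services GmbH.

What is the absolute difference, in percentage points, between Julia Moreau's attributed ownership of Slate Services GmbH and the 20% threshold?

53

By sibling attribution (R1), Julia Moreau is treated as also owning Noor Moreau's interest in Meridian Mining NL, giving 60% + 40% = 100%.
By sibling attribution (R1), Julia Moreau is treated as also owning Noor Moreau's interest in Orion Pharma AG, giving 60% + 20% = 80%.
Chain via Meridian Mining NL (R3): 100% × 30% = 30% of Slate Services GmbH.
Chain via Orion Pharma AG (R3): 80% × 50% = 40% of Slate Services GmbH.
Chain via Fairlane Manufacturing Inc. (R3): 30% × 10% = 3% of Slate Services GmbH.
Aggregating (R2): 30% + 40% + 3% = 73%.
73% exceeds the 20% threshold by 53 percentage points.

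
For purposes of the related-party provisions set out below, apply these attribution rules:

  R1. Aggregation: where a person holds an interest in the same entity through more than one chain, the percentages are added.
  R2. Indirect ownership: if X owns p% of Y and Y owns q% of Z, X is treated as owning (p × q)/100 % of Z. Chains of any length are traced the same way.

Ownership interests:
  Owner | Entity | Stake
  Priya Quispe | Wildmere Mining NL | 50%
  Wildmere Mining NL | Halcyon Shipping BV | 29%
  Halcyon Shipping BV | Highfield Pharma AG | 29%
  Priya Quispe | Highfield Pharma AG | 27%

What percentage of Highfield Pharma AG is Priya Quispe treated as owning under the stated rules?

31.205%

Chain via Wildmere Mining NL → Halcyon Shipping BV (R2): 50% × 29% × 29% = 4.205% of Highfield Pharma AG.
Direct interest in Highfield Pharma AG: 27%.
Aggregating (R1): 4.205% + 27% = 31.205%.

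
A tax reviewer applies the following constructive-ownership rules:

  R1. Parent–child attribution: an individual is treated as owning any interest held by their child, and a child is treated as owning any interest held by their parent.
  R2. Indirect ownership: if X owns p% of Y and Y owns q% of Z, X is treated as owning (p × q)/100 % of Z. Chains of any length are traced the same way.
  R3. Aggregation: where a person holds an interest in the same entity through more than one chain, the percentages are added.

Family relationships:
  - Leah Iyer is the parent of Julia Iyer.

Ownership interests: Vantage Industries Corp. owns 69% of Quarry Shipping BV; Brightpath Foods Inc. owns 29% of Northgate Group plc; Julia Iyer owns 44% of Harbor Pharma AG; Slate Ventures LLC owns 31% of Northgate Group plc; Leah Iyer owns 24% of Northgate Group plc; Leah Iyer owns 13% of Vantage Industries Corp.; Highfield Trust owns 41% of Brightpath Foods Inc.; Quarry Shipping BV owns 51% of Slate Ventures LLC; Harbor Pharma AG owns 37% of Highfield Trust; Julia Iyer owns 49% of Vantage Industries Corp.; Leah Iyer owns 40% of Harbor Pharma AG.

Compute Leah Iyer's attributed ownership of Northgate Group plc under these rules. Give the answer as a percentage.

34.45893%

By parent–child attribution (R1), Leah Iyer is treated as also owning Julia Iyer's interest in Vantage Industries Corp, giving 13% + 49% = 62%.
By parent–child attribution (R1), Leah Iyer is treated as also owning Julia Iyer's interest in Harbor Pharma AG, giving 40% + 44% = 84%.
Chain via Vantage Industries Corp. → Quarry Shipping BV → Slate Ventures LLC (R2): 62% × 69% × 51% × 31% = 6.763518% of Northgate Group plc.
Chain via Harbor Pharma AG → Highfield Trust → Brightpath Foods Inc. (R2): 84% × 37% × 41% × 29% = 3.695412% of Northgate Group plc.
Direct interest in Northgate Group plc: 24%.
Aggregating (R3): 6.763518% + 3.695412% + 24% = 34.45893%.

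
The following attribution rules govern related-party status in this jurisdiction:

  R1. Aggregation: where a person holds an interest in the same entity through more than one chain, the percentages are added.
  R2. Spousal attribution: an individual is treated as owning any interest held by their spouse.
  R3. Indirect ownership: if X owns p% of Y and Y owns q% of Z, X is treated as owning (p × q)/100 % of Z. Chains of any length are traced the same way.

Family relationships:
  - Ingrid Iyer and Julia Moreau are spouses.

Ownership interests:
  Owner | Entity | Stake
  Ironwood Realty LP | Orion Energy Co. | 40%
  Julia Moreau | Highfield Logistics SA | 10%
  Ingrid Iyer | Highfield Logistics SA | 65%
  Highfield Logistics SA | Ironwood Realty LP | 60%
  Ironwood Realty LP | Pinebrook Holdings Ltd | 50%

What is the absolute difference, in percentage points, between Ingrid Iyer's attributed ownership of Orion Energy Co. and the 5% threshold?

By spousal attribution (R2), Ingrid Iyer is treated as also owning Julia Moreau's interest in Highfield Logistics SA, giving 65% + 10% = 75%.
Chain via Highfield Logistics SA → Ironwood Realty LP (R3): 75% × 60% × 40% = 18% of Orion Energy Co.
18% exceeds the 5% threshold by 13 percentage points.

13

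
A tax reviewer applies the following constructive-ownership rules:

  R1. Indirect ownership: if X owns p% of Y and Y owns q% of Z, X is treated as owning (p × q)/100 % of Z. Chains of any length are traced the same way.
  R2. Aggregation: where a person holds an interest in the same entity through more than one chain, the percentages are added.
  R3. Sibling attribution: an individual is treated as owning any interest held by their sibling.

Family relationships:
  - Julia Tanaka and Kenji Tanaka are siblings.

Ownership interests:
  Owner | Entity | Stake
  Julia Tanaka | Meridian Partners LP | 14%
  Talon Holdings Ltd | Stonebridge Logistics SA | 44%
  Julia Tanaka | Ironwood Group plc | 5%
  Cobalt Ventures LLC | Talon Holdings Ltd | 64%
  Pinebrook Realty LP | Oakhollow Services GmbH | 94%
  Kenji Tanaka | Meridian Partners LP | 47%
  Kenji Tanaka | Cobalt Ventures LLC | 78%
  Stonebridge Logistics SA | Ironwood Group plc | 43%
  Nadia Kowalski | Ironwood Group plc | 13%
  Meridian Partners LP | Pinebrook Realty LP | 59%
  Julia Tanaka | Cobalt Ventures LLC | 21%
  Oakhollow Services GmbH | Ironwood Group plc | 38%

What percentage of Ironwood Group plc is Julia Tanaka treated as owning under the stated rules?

29.84334%

By sibling attribution (R3), Julia Tanaka is treated as also owning Kenji Tanaka's interest in Meridian Partners LP, giving 14% + 47% = 61%.
By sibling attribution (R3), Julia Tanaka is treated as also owning Kenji Tanaka's interest in Cobalt Ventures LLC, giving 21% + 78% = 99%.
Chain via Meridian Partners LP → Pinebrook Realty LP → Oakhollow Services GmbH (R1): 61% × 59% × 94% × 38% = 12.855628% of Ironwood Group plc.
Chain via Cobalt Ventures LLC → Talon Holdings Ltd → Stonebridge Logistics SA (R1): 99% × 64% × 44% × 43% = 11.987712% of Ironwood Group plc.
Direct interest in Ironwood Group plc: 5%.
Aggregating (R2): 12.855628% + 11.987712% + 5% = 29.84334%.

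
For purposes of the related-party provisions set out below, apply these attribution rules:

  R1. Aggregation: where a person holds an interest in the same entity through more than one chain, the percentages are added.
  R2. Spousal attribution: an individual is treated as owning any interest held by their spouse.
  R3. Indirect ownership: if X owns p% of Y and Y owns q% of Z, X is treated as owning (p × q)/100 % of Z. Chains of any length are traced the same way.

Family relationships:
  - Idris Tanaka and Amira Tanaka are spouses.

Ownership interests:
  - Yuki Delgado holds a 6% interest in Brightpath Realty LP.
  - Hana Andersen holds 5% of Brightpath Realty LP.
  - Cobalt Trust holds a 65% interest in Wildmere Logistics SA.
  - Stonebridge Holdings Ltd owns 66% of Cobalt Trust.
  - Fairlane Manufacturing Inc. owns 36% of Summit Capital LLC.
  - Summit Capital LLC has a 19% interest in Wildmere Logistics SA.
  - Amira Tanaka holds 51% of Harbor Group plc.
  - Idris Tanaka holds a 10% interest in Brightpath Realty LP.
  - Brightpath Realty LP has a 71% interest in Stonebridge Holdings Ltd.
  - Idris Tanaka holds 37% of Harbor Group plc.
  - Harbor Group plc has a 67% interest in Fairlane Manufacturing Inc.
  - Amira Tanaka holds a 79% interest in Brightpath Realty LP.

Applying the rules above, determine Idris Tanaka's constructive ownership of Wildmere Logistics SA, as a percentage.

By spousal attribution (R2), Idris Tanaka is treated as also owning Amira Tanaka's interest in Brightpath Realty LP, giving 10% + 79% = 89%.
By spousal attribution (R2), Idris Tanaka is treated as also owning Amira Tanaka's interest in Harbor Group plc, giving 37% + 51% = 88%.
Chain via Brightpath Realty LP → Stonebridge Holdings Ltd → Cobalt Trust (R3): 89% × 71% × 66% × 65% = 27.10851% of Wildmere Logistics SA.
Chain via Harbor Group plc → Fairlane Manufacturing Inc. → Summit Capital LLC (R3): 88% × 67% × 36% × 19% = 4.032864% of Wildmere Logistics SA.
Aggregating (R1): 27.10851% + 4.032864% = 31.141374%.

31.141374%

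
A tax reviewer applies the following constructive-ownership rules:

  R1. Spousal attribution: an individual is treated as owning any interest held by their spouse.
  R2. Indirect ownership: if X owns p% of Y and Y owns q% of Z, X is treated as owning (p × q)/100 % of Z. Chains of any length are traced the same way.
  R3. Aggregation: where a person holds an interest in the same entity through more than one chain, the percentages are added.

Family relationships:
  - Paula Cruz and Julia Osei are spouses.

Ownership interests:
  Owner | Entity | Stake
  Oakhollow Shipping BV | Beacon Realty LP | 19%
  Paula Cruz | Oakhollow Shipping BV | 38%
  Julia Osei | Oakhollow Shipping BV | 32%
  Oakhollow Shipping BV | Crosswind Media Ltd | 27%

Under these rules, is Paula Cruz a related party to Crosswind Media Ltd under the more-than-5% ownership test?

By spousal attribution (R1), Paula Cruz is treated as also owning Julia Osei's interest in Oakhollow Shipping BV, giving 38% + 32% = 70%.
Chain via Oakhollow Shipping BV (R2): 70% × 27% = 18.9% of Crosswind Media Ltd.
18.9% exceeds the 5% threshold, so Paula is a related party to Crosswind Media Ltd.

Yes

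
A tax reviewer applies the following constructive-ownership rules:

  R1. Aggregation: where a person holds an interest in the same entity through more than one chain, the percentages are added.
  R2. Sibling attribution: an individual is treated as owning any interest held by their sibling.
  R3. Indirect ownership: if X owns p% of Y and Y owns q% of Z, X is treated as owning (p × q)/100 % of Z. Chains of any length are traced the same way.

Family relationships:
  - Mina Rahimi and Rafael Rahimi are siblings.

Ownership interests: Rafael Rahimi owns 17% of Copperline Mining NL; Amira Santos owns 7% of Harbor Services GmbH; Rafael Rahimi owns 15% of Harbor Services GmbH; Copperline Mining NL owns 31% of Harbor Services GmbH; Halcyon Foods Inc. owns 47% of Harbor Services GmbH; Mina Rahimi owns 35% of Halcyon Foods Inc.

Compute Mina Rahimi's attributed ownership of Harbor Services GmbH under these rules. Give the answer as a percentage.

By sibling attribution (R2), Mina Rahimi is treated as owning Rafael Rahimi's 17% interest in Copperline Mining NL.
By sibling attribution (R2), Mina Rahimi is treated as owning Rafael Rahimi's 15% interest in Harbor Services GmbH.
Chain via Halcyon Foods Inc. (R3): 35% × 47% = 16.45% of Harbor Services GmbH.
Chain via Copperline Mining NL (R3): 17% × 31% = 5.27% of Harbor Services GmbH.
Direct interest in Harbor Services GmbH: 15%.
Aggregating (R1): 16.45% + 5.27% + 15% = 36.72%.

36.72%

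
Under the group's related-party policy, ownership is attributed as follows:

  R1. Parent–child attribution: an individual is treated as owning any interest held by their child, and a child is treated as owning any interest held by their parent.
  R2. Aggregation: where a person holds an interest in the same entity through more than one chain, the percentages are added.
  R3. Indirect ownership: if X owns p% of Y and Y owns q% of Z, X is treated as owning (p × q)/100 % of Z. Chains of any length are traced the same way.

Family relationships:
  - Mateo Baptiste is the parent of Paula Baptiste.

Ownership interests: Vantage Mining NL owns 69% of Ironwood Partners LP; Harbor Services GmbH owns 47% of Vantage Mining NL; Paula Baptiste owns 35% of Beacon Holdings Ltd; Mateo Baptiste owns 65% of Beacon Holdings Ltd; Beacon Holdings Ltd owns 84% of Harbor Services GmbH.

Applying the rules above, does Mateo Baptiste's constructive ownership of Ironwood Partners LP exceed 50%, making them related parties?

By parent–child attribution (R1), Mateo Baptiste is treated as also owning Paula Baptiste's interest in Beacon Holdings Ltd, giving 65% + 35% = 100%.
Chain via Beacon Holdings Ltd → Harbor Services GmbH → Vantage Mining NL (R3): 100% × 84% × 47% × 69% = 27.2412% of Ironwood Partners LP.
27.2412% does not exceed the 50% threshold, so Mateo is not a related party to Ironwood Partners LP.

No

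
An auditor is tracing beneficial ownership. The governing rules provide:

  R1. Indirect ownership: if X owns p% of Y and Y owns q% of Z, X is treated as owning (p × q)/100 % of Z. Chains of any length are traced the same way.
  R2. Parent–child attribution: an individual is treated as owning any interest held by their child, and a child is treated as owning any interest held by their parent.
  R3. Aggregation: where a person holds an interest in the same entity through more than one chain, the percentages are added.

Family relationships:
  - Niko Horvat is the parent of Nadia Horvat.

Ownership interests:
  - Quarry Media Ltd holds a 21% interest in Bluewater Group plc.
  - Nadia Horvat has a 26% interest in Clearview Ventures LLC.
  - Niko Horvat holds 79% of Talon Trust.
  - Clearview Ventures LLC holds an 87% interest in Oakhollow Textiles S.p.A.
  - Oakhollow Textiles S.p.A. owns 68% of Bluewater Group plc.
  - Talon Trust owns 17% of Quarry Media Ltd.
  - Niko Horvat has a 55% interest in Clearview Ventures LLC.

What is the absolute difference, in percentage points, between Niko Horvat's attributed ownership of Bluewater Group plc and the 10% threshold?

40.7399

By parent–child attribution (R2), Niko Horvat is treated as also owning Nadia Horvat's interest in Clearview Ventures LLC, giving 55% + 26% = 81%.
Chain via Talon Trust → Quarry Media Ltd (R1): 79% × 17% × 21% = 2.8203% of Bluewater Group plc.
Chain via Clearview Ventures LLC → Oakhollow Textiles S.p.A. (R1): 81% × 87% × 68% = 47.9196% of Bluewater Group plc.
Aggregating (R3): 2.8203% + 47.9196% = 50.7399%.
50.7399% exceeds the 10% threshold by 40.7399 percentage points.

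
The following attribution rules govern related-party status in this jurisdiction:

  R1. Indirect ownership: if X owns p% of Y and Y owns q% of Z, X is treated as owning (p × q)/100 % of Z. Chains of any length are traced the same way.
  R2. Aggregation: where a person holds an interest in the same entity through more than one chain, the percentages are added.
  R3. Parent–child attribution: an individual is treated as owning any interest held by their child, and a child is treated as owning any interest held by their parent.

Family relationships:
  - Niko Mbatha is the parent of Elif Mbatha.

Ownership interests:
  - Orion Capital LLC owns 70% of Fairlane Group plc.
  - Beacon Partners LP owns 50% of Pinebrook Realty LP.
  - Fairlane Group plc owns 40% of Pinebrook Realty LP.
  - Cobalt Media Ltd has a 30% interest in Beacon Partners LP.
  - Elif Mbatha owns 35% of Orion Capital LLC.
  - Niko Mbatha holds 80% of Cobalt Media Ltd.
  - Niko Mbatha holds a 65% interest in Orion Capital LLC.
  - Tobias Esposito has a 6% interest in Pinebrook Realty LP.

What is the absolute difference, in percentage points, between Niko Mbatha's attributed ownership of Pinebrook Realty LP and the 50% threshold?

By parent–child attribution (R3), Niko Mbatha is treated as also owning Elif Mbatha's interest in Orion Capital LLC, giving 65% + 35% = 100%.
Chain via Orion Capital LLC → Fairlane Group plc (R1): 100% × 70% × 40% = 28% of Pinebrook Realty LP.
Chain via Cobalt Media Ltd → Beacon Partners LP (R1): 80% × 30% × 50% = 12% of Pinebrook Realty LP.
Aggregating (R2): 28% + 12% = 40%.
40% falls short of the 50% threshold by 10 percentage points.

10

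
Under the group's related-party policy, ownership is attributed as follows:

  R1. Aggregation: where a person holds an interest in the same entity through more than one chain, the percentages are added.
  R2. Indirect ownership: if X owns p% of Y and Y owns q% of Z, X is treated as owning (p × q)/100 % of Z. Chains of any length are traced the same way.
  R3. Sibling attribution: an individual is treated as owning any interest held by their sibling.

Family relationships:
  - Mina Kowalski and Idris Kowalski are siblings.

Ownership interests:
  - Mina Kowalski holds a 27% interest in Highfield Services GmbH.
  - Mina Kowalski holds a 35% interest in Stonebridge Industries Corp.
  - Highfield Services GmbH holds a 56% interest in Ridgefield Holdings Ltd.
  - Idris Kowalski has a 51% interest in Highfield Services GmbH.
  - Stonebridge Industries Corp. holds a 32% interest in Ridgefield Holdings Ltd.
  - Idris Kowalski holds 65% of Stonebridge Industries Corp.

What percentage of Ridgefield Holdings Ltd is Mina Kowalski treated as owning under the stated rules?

By sibling attribution (R3), Mina Kowalski is treated as also owning Idris Kowalski's interest in Stonebridge Industries Corp, giving 35% + 65% = 100%.
By sibling attribution (R3), Mina Kowalski is treated as also owning Idris Kowalski's interest in Highfield Services GmbH, giving 27% + 51% = 78%.
Chain via Stonebridge Industries Corp. (R2): 100% × 32% = 32% of Ridgefield Holdings Ltd.
Chain via Highfield Services GmbH (R2): 78% × 56% = 43.68% of Ridgefield Holdings Ltd.
Aggregating (R1): 32% + 43.68% = 75.68%.

75.68%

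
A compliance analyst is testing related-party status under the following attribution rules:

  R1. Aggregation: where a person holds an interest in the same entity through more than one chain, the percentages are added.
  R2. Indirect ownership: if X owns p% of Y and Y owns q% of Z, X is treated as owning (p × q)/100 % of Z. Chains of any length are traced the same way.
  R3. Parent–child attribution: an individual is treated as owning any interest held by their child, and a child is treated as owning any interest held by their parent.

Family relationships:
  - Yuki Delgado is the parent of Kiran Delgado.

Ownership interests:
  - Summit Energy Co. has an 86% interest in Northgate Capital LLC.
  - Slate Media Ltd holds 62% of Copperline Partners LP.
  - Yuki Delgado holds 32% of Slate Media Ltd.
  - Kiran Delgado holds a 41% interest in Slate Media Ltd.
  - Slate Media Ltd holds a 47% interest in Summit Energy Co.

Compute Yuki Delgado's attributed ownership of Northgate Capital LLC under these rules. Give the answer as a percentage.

29.5066%

By parent–child attribution (R3), Yuki Delgado is treated as also owning Kiran Delgado's interest in Slate Media Ltd, giving 32% + 41% = 73%.
Chain via Slate Media Ltd → Summit Energy Co. (R2): 73% × 47% × 86% = 29.5066% of Northgate Capital LLC.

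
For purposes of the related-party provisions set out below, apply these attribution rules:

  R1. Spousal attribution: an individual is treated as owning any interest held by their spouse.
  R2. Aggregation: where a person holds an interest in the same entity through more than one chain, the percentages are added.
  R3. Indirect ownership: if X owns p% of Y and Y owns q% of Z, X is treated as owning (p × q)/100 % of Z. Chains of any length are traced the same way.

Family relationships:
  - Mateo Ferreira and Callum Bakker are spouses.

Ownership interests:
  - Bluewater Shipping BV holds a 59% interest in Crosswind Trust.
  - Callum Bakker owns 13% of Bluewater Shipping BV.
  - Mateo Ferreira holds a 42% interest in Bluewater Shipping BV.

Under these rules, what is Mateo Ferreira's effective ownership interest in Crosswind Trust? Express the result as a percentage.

By spousal attribution (R1), Mateo Ferreira is treated as also owning Callum Bakker's interest in Bluewater Shipping BV, giving 42% + 13% = 55%.
Chain via Bluewater Shipping BV (R3): 55% × 59% = 32.45% of Crosswind Trust.

32.45%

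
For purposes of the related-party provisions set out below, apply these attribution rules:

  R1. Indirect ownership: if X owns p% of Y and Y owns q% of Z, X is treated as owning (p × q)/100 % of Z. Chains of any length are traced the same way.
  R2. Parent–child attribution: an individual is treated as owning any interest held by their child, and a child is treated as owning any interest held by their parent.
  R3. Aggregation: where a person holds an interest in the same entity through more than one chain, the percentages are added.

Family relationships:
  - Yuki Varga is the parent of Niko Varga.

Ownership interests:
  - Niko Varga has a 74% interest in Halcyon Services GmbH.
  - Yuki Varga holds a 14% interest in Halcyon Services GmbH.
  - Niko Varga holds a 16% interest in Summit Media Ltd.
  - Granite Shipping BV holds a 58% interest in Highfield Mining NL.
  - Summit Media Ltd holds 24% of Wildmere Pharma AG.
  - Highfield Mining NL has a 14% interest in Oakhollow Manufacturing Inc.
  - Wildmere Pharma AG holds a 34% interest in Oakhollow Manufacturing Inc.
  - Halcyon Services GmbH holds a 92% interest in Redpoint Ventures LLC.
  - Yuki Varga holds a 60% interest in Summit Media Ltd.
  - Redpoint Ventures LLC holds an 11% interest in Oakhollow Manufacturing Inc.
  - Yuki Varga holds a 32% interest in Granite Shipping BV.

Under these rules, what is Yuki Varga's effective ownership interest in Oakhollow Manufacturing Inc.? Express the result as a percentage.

17.7056%

By parent–child attribution (R2), Yuki Varga is treated as also owning Niko Varga's interest in Halcyon Services GmbH, giving 14% + 74% = 88%.
By parent–child attribution (R2), Yuki Varga is treated as also owning Niko Varga's interest in Summit Media Ltd, giving 60% + 16% = 76%.
Chain via Halcyon Services GmbH → Redpoint Ventures LLC (R1): 88% × 92% × 11% = 8.9056% of Oakhollow Manufacturing Inc.
Chain via Granite Shipping BV → Highfield Mining NL (R1): 32% × 58% × 14% = 2.5984% of Oakhollow Manufacturing Inc.
Chain via Summit Media Ltd → Wildmere Pharma AG (R1): 76% × 24% × 34% = 6.2016% of Oakhollow Manufacturing Inc.
Aggregating (R3): 8.9056% + 2.5984% + 6.2016% = 17.7056%.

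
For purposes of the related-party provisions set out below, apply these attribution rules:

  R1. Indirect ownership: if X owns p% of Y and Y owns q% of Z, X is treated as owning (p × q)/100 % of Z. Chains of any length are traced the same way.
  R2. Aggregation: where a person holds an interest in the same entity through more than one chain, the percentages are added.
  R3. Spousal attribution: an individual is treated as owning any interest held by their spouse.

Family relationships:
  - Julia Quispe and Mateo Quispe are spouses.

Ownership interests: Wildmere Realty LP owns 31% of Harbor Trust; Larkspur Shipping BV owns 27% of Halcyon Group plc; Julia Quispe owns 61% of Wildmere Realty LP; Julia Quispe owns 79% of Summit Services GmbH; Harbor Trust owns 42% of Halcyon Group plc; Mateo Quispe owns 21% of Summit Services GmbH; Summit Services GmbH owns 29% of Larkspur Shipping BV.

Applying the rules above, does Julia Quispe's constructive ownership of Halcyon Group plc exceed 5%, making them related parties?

By spousal attribution (R3), Julia Quispe is treated as also owning Mateo Quispe's interest in Summit Services GmbH, giving 79% + 21% = 100%.
Chain via Summit Services GmbH → Larkspur Shipping BV (R1): 100% × 29% × 27% = 7.83% of Halcyon Group plc.
Chain via Wildmere Realty LP → Harbor Trust (R1): 61% × 31% × 42% = 7.9422% of Halcyon Group plc.
Aggregating (R2): 7.83% + 7.9422% = 15.7722%.
15.7722% exceeds the 5% threshold, so Julia is a related party to Halcyon Group plc.

Yes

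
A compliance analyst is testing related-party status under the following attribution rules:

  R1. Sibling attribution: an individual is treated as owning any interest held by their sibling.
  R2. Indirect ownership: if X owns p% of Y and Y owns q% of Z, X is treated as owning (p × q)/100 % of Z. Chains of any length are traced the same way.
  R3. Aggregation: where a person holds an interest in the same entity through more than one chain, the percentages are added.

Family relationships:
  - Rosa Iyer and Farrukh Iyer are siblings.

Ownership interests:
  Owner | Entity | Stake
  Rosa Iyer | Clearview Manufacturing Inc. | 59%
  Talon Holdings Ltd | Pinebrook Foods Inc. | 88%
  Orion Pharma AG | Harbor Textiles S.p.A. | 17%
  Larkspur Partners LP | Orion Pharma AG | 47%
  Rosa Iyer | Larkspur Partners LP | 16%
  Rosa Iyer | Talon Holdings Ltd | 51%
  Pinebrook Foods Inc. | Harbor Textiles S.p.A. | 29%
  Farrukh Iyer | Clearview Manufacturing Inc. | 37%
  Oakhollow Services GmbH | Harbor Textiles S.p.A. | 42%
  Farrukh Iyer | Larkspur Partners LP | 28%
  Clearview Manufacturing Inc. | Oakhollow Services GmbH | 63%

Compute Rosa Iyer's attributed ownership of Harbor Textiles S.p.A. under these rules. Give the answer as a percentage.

By sibling attribution (R1), Rosa Iyer is treated as also owning Farrukh Iyer's interest in Clearview Manufacturing Inc, giving 59% + 37% = 96%.
By sibling attribution (R1), Rosa Iyer is treated as also owning Farrukh Iyer's interest in Larkspur Partners LP, giving 16% + 28% = 44%.
Chain via Talon Holdings Ltd → Pinebrook Foods Inc. (R2): 51% × 88% × 29% = 13.0152% of Harbor Textiles S.p.A.
Chain via Clearview Manufacturing Inc. → Oakhollow Services GmbH (R2): 96% × 63% × 42% = 25.4016% of Harbor Textiles S.p.A.
Chain via Larkspur Partners LP → Orion Pharma AG (R2): 44% × 47% × 17% = 3.5156% of Harbor Textiles S.p.A.
Aggregating (R3): 13.0152% + 25.4016% + 3.5156% = 41.9324%.

41.9324%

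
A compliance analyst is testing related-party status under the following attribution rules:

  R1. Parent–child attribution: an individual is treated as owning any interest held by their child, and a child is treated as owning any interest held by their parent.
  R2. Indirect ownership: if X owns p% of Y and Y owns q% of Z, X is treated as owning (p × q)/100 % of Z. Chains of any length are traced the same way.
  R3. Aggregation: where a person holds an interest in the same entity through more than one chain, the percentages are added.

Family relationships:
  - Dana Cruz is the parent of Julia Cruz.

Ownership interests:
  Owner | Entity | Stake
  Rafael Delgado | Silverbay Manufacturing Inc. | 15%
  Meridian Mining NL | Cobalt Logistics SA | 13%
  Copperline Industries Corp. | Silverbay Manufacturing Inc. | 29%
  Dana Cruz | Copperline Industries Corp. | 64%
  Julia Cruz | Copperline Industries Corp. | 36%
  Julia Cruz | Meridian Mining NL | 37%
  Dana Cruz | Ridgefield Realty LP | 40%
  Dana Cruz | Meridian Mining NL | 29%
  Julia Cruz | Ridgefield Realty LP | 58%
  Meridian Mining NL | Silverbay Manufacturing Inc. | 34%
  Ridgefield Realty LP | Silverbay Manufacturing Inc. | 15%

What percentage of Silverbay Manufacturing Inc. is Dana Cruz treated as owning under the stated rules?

66.14%

By parent–child attribution (R1), Dana Cruz is treated as also owning Julia Cruz's interest in Meridian Mining NL, giving 29% + 37% = 66%.
By parent–child attribution (R1), Dana Cruz is treated as also owning Julia Cruz's interest in Ridgefield Realty LP, giving 40% + 58% = 98%.
By parent–child attribution (R1), Dana Cruz is treated as also owning Julia Cruz's interest in Copperline Industries Corp, giving 64% + 36% = 100%.
Chain via Meridian Mining NL (R2): 66% × 34% = 22.44% of Silverbay Manufacturing Inc.
Chain via Ridgefield Realty LP (R2): 98% × 15% = 14.7% of Silverbay Manufacturing Inc.
Chain via Copperline Industries Corp. (R2): 100% × 29% = 29% of Silverbay Manufacturing Inc.
Aggregating (R3): 22.44% + 14.7% + 29% = 66.14%.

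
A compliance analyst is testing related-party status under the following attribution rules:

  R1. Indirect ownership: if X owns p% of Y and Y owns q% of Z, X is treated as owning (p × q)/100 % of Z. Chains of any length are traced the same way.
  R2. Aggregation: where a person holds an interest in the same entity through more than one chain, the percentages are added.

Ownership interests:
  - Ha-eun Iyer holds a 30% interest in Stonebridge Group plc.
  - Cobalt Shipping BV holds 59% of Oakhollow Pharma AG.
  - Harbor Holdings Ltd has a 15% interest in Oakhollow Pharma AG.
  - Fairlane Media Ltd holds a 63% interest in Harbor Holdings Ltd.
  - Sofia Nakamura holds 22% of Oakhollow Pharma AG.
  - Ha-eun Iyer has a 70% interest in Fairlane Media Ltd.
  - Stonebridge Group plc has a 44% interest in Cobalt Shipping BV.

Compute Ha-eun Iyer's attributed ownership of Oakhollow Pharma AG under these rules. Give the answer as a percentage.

14.403%

Chain via Stonebridge Group plc → Cobalt Shipping BV (R1): 30% × 44% × 59% = 7.788% of Oakhollow Pharma AG.
Chain via Fairlane Media Ltd → Harbor Holdings Ltd (R1): 70% × 63% × 15% = 6.615% of Oakhollow Pharma AG.
Aggregating (R2): 7.788% + 6.615% = 14.403%.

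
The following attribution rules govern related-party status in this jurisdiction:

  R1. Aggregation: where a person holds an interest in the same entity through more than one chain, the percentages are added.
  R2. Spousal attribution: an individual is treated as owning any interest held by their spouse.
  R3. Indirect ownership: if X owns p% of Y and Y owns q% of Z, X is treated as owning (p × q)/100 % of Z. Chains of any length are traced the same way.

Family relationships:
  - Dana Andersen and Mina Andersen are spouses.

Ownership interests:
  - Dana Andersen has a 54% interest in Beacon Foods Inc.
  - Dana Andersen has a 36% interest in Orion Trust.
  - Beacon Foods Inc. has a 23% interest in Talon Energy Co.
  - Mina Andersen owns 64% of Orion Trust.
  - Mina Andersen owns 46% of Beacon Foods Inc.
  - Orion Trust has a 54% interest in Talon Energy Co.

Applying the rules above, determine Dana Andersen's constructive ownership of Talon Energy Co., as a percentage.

By spousal attribution (R2), Dana Andersen is treated as also owning Mina Andersen's interest in Orion Trust, giving 36% + 64% = 100%.
By spousal attribution (R2), Dana Andersen is treated as also owning Mina Andersen's interest in Beacon Foods Inc, giving 54% + 46% = 100%.
Chain via Orion Trust (R3): 100% × 54% = 54% of Talon Energy Co.
Chain via Beacon Foods Inc. (R3): 100% × 23% = 23% of Talon Energy Co.
Aggregating (R1): 54% + 23% = 77%.

77%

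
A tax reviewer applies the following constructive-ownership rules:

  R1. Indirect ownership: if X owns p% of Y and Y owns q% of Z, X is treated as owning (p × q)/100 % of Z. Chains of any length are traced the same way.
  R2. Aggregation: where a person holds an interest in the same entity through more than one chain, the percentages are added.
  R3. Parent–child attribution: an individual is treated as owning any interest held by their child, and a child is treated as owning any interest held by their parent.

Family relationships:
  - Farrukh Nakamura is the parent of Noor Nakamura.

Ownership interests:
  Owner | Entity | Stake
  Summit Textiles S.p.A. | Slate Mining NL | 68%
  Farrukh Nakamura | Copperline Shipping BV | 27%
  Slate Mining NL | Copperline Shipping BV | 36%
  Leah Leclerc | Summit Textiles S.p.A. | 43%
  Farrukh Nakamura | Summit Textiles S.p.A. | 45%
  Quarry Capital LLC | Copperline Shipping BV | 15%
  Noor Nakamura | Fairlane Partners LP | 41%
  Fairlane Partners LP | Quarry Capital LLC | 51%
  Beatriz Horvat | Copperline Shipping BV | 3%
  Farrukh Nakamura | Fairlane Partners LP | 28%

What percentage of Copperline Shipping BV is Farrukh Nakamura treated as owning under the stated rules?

By parent–child attribution (R3), Farrukh Nakamura is treated as also owning Noor Nakamura's interest in Fairlane Partners LP, giving 28% + 41% = 69%.
Chain via Summit Textiles S.p.A. → Slate Mining NL (R1): 45% × 68% × 36% = 11.016% of Copperline Shipping BV.
Chain via Fairlane Partners LP → Quarry Capital LLC (R1): 69% × 51% × 15% = 5.2785% of Copperline Shipping BV.
Direct interest in Copperline Shipping BV: 27%.
Aggregating (R2): 11.016% + 5.2785% + 27% = 43.2945%.

43.2945%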